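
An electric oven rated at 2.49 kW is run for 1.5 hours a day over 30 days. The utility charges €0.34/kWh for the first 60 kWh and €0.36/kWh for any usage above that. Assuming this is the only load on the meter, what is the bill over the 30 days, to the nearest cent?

€39.14

Runtime = 1.5 h/day × 30 days = 45 h
Energy = 2.49 kW × 45 h = 112.05 kWh
Tier 1 (0–60 kWh): 60 × €0.34 = €20.4
Above 60 kWh: 52.05 × €0.36 = €18.738
Bill = €39.14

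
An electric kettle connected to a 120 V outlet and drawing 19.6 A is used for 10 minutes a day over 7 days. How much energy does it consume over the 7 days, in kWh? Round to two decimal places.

Power = 19.6 A × 120 V = 2352 W = 2.352 kW
Runtime = 10 min × 7 = 70 min = 1.166666… h
Energy = 2.352 kW × 1.166666… h = 2.744 kWh ≈ 2.74 kWh

2.74 kWh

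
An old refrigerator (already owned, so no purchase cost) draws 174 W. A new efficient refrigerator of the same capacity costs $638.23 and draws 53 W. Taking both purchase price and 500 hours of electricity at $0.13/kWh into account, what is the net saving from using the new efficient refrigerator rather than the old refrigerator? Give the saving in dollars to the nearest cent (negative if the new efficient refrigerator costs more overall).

-$630.37

old refrigerator: $0.00 + (174/1000) kW × 500 h × $0.13 = $0.00 + $11.31 = $11.31
new efficient refrigerator: $638.23 + (53/1000) kW × 500 h × $0.13 = $638.23 + $3.445 = $641.675
Saving = $11.31 − $641.675 = −$630.365 → -$630.37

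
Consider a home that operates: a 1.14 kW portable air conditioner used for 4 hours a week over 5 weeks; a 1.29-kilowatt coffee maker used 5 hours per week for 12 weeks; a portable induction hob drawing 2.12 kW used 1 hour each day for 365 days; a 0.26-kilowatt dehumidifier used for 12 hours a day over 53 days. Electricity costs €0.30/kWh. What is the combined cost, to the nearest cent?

€311.81

portable air conditioner: Runtime = 4 h/week × 5 weeks = 20 h
portable air conditioner: 1.14 kW × 20 h = 22.8 kWh
coffee maker: Runtime = 5 h/week × 12 weeks = 60 h
coffee maker: 1.29 kW × 60 h = 77.4 kWh
portable induction hob: Runtime = 1 h/day × 365 days = 365 h
portable induction hob: 2.12 kW × 365 h = 773.8 kWh
dehumidifier: Runtime = 12 h/day × 53 days = 636 h
dehumidifier: 0.26 kW × 636 h = 165.36 kWh
Total energy = 1039.36 kWh
Cost = 1039.36 × €0.30 = €311.81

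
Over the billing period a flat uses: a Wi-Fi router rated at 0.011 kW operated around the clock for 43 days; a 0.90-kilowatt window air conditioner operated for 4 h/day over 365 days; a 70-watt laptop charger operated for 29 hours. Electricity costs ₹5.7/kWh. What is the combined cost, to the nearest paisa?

Wi-Fi router: Runtime = 24 h × 43 = 1032 h
Wi-Fi router: 0.011 kW × 1032 h = 11.352 kWh
window air conditioner: Runtime = 4 h/day × 365 days = 1460 h
window air conditioner: 0.9 kW × 1460 h = 1314 kWh
laptop charger: 0.07 kW × 29 h = 2.03 kWh
Total energy = 1327.382 kWh
Cost = 1327.382 × ₹5.7 = ₹7566.08

₹7566.08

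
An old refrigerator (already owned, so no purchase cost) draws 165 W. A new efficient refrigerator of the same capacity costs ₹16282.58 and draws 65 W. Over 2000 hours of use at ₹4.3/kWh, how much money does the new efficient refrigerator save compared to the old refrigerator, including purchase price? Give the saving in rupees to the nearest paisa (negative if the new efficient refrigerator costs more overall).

old refrigerator: ₹0.00 + (165/1000) kW × 2000 h × ₹4.3 = ₹0.00 + ₹1419 = ₹1419
new efficient refrigerator: ₹16282.58 + (65/1000) kW × 2000 h × ₹4.3 = ₹16282.58 + ₹559 = ₹16841.58
Saving = ₹1419 − ₹16841.58 = −₹15422.58

-₹15422.58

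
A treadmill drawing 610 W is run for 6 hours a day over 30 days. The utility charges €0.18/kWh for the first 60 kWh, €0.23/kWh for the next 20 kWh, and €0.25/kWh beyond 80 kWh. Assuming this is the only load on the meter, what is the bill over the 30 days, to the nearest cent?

€22.85

Runtime = 6 h/day × 30 days = 180 h
Energy = 0.61 kW × 180 h = 109.8 kWh
Tier 1 (0–60 kWh): 60 × €0.18 = €10.8
Tier 2 (60–80 kWh): 20 × €0.23 = €4.6
Above 80 kWh: 29.8 × €0.25 = €7.45
Bill = €22.85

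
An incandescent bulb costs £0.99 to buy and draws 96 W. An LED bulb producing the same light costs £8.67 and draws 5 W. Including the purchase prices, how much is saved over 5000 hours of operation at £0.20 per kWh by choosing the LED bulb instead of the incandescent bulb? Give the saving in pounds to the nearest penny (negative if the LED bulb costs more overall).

£83.32

incandescent bulb: £0.99 + (96/1000) kW × 5000 h × £0.20 = £0.99 + £96 = £96.99
LED bulb: £8.67 + (5/1000) kW × 5000 h × £0.20 = £8.67 + £5 = £13.67
Saving = £96.99 − £13.67 = £83.32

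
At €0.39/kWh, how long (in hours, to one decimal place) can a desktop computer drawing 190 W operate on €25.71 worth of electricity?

347.0 h

Energy available = €25.71 ÷ €0.39/kWh = 65.9231 kWh
Hours = 65.9231 kWh ÷ 0.19 kW = 347.0 h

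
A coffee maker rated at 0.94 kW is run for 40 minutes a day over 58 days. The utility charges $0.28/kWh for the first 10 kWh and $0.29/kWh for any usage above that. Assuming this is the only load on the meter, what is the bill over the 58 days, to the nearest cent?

$10.44

Runtime = 40 min × 58 = 2320 min = 38.666666… h
Energy = 0.94 kW × 38.666666… h = 36.346666… kWh
Tier 1 (0–10 kWh): 10 × $0.28 = $2.8
Above 10 kWh: 26.346666… × $0.29 = $7.640533…
Bill = $10.44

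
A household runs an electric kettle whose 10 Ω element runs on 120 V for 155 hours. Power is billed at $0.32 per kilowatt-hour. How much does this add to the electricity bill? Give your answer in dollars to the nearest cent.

$71.42

Power = V²/R = 120²/10 = 1440 W = 1.44 kW
Energy = 1.44 kW × 155 h = 223.2 kWh
Cost = 223.2 kWh × $0.32/kWh = $71.42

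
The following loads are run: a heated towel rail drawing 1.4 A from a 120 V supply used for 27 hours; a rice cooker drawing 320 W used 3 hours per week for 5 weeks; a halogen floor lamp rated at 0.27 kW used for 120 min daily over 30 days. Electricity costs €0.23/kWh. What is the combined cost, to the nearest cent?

€5.87

heated towel rail: Power = 1.4 A × 120 V = 168 W = 0.168 kW
heated towel rail: 0.168 kW × 27 h = 4.536 kWh
rice cooker: Runtime = 3 h/week × 5 weeks = 15 h
rice cooker: 0.32 kW × 15 h = 4.8 kWh
halogen floor lamp: Runtime = 120 min × 30 = 3600 min = 60 h
halogen floor lamp: 0.27 kW × 60 h = 16.2 kWh
Total energy = 25.536 kWh
Cost = 25.536 × €0.23 = €5.87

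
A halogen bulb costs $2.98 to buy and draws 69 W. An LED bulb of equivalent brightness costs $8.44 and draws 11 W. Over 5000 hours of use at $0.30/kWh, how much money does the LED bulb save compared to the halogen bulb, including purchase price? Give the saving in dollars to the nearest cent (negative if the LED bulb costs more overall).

$81.54

halogen bulb: $2.98 + (69/1000) kW × 5000 h × $0.30 = $2.98 + $103.5 = $106.48
LED bulb: $8.44 + (11/1000) kW × 5000 h × $0.30 = $8.44 + $16.5 = $24.94
Saving = $106.48 − $24.94 = $81.54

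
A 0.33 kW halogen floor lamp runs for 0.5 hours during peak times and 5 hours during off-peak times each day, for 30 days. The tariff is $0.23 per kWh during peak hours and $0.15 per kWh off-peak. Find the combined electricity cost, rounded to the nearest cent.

$8.56

Peak energy = 0.33 kW × 0.5 h × 30 = 4.95 kWh
Off-peak energy = 0.33 kW × 5 h × 30 = 49.5 kWh
Cost = 4.95 × $0.23 + 49.5 × $0.15 = $1.1385 + $7.425 = $8.56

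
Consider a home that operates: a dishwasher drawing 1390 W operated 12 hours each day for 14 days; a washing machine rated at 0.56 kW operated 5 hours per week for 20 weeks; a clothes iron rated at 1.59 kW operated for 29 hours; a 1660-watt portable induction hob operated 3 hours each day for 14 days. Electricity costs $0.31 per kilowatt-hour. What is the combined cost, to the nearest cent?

$125.66

dishwasher: Runtime = 12 h/day × 14 days = 168 h
dishwasher: 1.39 kW × 168 h = 233.52 kWh
washing machine: Runtime = 5 h/week × 20 weeks = 100 h
washing machine: 0.56 kW × 100 h = 56 kWh
clothes iron: 1.59 kW × 29 h = 46.11 kWh
portable induction hob: Runtime = 3 h/day × 14 days = 42 h
portable induction hob: 1.66 kW × 42 h = 69.72 kWh
Total energy = 405.35 kWh
Cost = 405.35 × $0.31 = $125.66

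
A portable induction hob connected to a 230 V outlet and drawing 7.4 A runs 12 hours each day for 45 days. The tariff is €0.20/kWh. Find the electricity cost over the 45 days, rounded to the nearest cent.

€183.82

Power = 7.4 A × 230 V = 1702 W = 1.702 kW
Runtime = 12 h/day × 45 days = 540 h
Energy = 1.702 kW × 540 h = 919.08 kWh
Cost = 919.08 kWh × €0.20/kWh = €183.82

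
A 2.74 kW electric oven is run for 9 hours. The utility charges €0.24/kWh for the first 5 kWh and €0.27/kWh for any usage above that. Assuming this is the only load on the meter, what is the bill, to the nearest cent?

Energy = 2.74 kW × 9 h = 24.66 kWh
Tier 1 (0–5 kWh): 5 × €0.24 = €1.2
Above 5 kWh: 19.66 × €0.27 = €5.3082
Bill = €6.51

€6.51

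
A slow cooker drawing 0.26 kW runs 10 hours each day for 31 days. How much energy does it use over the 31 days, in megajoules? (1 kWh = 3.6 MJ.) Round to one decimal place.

290.2 MJ

Runtime = 10 h/day × 31 days = 310 h
Energy = 0.26 kW × 310 h = 80.6 kWh
= 80.6 × 3.6 MJ = 290.2 MJ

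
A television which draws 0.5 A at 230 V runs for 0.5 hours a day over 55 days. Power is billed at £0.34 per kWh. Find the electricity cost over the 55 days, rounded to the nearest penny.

Power = 0.5 A × 230 V = 115 W = 0.115 kW
Runtime = 0.5 h/day × 55 days = 27.5 h
Energy = 0.115 kW × 27.5 h = 3.1625 kWh
Cost = 3.1625 kWh × £0.34/kWh = £1.08

£1.08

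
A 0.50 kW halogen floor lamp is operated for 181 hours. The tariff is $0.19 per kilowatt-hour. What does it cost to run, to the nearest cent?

$17.20

Energy = 0.5 kW × 181 h = 90.5 kWh
Cost = 90.5 kWh × $0.19/kWh = $17.20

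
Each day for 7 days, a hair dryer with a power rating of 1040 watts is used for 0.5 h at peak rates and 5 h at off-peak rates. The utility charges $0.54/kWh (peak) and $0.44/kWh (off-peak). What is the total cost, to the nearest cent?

Peak energy = 1.04 kW × 0.5 h × 7 = 3.64 kWh
Off-peak energy = 1.04 kW × 5 h × 7 = 36.4 kWh
Cost = 3.64 × $0.54 + 36.4 × $0.44 = $1.9656 + $16.016 = $17.98

$17.98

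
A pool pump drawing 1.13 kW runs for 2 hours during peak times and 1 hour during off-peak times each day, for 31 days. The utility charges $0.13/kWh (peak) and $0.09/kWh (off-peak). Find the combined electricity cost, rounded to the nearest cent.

$12.26

Peak energy = 1.13 kW × 2 h × 31 = 70.06 kWh
Off-peak energy = 1.13 kW × 1 h × 31 = 35.03 kWh
Cost = 70.06 × $0.13 + 35.03 × $0.09 = $9.1078 + $3.1527 = $12.26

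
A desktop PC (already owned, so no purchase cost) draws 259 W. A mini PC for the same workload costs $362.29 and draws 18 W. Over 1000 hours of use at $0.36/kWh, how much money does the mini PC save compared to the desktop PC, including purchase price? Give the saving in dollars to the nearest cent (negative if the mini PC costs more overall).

desktop PC: $0.00 + (259/1000) kW × 1000 h × $0.36 = $0.00 + $93.24 = $93.24
mini PC: $362.29 + (18/1000) kW × 1000 h × $0.36 = $362.29 + $6.48 = $368.77
Saving = $93.24 − $368.77 = −$275.53

-$275.53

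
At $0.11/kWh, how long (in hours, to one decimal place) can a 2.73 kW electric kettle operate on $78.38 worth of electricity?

261.0 h

Energy available = $78.38 ÷ $0.11/kWh = 712.5455 kWh
Hours = 712.5455 kWh ÷ 2.73 kW = 261.0 h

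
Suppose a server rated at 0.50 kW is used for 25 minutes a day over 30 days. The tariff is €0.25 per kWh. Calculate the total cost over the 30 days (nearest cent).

Runtime = 25 min × 30 = 750 min = 12.5 h
Energy = 0.5 kW × 12.5 h = 6.25 kWh
Cost = 6.25 kWh × €0.25/kWh = €1.56

€1.56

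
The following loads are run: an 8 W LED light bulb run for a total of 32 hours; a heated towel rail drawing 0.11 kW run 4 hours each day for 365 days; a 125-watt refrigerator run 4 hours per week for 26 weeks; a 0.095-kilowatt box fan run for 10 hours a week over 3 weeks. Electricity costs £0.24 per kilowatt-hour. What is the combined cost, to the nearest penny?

LED light bulb: 0.008 kW × 32 h = 0.256 kWh
heated towel rail: Runtime = 4 h/day × 365 days = 1460 h
heated towel rail: 0.11 kW × 1460 h = 160.6 kWh
refrigerator: Runtime = 4 h/week × 26 weeks = 104 h
refrigerator: 0.125 kW × 104 h = 13 kWh
box fan: Runtime = 10 h/week × 3 weeks = 30 h
box fan: 0.095 kW × 30 h = 2.85 kWh
Total energy = 176.706 kWh
Cost = 176.706 × £0.24 = £42.41

£42.41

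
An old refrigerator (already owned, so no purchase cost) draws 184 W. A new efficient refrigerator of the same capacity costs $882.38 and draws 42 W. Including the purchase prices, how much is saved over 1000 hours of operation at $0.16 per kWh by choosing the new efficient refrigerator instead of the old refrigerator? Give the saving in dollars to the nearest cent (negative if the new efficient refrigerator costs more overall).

old refrigerator: $0.00 + (184/1000) kW × 1000 h × $0.16 = $0.00 + $29.44 = $29.44
new efficient refrigerator: $882.38 + (42/1000) kW × 1000 h × $0.16 = $882.38 + $6.72 = $889.1
Saving = $29.44 − $889.1 = −$859.66

-$859.66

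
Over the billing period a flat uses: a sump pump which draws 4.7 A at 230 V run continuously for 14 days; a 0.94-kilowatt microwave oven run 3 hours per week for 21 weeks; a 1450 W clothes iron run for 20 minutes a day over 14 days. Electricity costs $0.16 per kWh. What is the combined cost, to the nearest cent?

$68.67

sump pump: Power = 4.7 A × 230 V = 1081 W = 1.081 kW
sump pump: Runtime = 24 h × 14 = 336 h
sump pump: 1.081 kW × 336 h = 363.216 kWh
microwave oven: Runtime = 3 h/week × 21 weeks = 63 h
microwave oven: 0.94 kW × 63 h = 59.22 kWh
clothes iron: Runtime = 20 min × 14 = 280 min = 4.666666… h
clothes iron: 1.45 kW × 4.666666… h = 6.766666… kWh
Total energy = 429.202666… kWh
Cost = 429.202666… × $0.16 = $68.67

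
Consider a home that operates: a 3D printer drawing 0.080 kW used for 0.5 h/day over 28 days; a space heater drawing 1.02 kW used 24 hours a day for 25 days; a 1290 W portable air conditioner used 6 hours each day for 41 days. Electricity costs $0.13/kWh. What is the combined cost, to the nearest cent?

3D printer: Runtime = 0.5 h/day × 28 days = 14 h
3D printer: 0.08 kW × 14 h = 1.12 kWh
space heater: Runtime = 24 h × 25 = 600 h
space heater: 1.02 kW × 600 h = 612 kWh
portable air conditioner: Runtime = 6 h/day × 41 days = 246 h
portable air conditioner: 1.29 kW × 246 h = 317.34 kWh
Total energy = 930.46 kWh
Cost = 930.46 × $0.13 = $120.96

$120.96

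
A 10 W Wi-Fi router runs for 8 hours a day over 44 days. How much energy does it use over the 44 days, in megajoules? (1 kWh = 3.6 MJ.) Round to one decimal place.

Runtime = 8 h/day × 44 days = 352 h
Energy = 0.01 kW × 352 h = 3.52 kWh
= 3.52 × 3.6 MJ = 12.7 MJ

12.7 MJ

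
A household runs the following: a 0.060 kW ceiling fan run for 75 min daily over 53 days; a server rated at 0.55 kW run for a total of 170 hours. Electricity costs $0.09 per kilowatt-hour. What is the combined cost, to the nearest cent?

$8.77

ceiling fan: Runtime = 75 min × 53 = 3975 min = 66.25 h
ceiling fan: 0.06 kW × 66.25 h = 3.975 kWh
server: 0.55 kW × 170 h = 93.5 kWh
Total energy = 97.475 kWh
Cost = 97.475 × $0.09 = $8.77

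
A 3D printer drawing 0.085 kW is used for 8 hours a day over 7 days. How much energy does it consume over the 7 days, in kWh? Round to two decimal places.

Runtime = 8 h/day × 7 days = 56 h
Energy = 0.085 kW × 56 h = 4.76 kWh

4.76 kWh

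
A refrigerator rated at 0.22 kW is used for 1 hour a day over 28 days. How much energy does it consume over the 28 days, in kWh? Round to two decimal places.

Runtime = 1 h/day × 28 days = 28 h
Energy = 0.22 kW × 28 h = 6.16 kWh

6.16 kWh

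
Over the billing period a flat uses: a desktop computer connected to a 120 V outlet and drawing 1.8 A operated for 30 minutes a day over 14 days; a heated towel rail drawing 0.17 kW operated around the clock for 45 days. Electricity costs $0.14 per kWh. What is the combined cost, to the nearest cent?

$25.92

desktop computer: Power = 1.8 A × 120 V = 216 W = 0.216 kW
desktop computer: Runtime = 30 min × 14 = 420 min = 7 h
desktop computer: 0.216 kW × 7 h = 1.512 kWh
heated towel rail: Runtime = 24 h × 45 = 1080 h
heated towel rail: 0.17 kW × 1080 h = 183.6 kWh
Total energy = 185.112 kWh
Cost = 185.112 × $0.14 = $25.92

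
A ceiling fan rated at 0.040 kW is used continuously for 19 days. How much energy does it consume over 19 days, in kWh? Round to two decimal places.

Runtime = 24 h × 19 = 456 h
Energy = 0.04 kW × 456 h = 18.24 kWh

18.24 kWh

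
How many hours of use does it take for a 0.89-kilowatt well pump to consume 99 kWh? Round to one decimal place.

Hours = 99 kWh ÷ 0.89 kW = 111.2 h

111.2 h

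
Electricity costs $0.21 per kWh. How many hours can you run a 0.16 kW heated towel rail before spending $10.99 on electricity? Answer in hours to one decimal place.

327.1 h

Energy available = $10.99 ÷ $0.21/kWh = 52.3333 kWh
Hours = 52.3333 kWh ÷ 0.16 kW = 327.1 h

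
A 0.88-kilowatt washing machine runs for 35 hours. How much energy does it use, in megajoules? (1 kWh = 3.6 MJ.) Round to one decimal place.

110.9 MJ

Energy = 0.88 kW × 35 h = 30.8 kWh
= 30.8 × 3.6 MJ = 110.9 MJ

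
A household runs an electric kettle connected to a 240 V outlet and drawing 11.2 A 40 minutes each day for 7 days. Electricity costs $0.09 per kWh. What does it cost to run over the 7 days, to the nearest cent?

$1.13

Power = 11.2 A × 240 V = 2688 W = 2.688 kW
Runtime = 40 min × 7 = 280 min = 4.666666… h
Energy = 2.688 kW × 4.666666… h = 12.544 kWh
Cost = 12.544 kWh × $0.09/kWh = $1.13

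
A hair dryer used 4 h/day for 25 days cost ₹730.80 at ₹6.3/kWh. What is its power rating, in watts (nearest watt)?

Energy = ₹730.80 ÷ ₹6.3/kWh = 116 kWh
Runtime = 4 h/day × 25 days = 100 h
Power = 116 kWh ÷ 100 h = 1.16 kW = 1160 W

1160 W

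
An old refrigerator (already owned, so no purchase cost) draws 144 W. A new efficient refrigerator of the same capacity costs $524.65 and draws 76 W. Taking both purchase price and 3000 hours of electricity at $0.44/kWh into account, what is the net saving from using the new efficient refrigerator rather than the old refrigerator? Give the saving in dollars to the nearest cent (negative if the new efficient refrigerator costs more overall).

-$434.89

old refrigerator: $0.00 + (144/1000) kW × 3000 h × $0.44 = $0.00 + $190.08 = $190.08
new efficient refrigerator: $524.65 + (76/1000) kW × 3000 h × $0.44 = $524.65 + $100.32 = $624.97
Saving = $190.08 − $624.97 = −$434.89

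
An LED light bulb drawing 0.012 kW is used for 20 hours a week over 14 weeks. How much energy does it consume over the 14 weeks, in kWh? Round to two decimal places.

Runtime = 20 h/week × 14 weeks = 280 h
Energy = 0.012 kW × 280 h = 3.36 kWh

3.36 kWh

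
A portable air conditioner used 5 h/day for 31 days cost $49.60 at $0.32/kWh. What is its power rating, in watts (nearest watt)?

1000 W

Energy = $49.60 ÷ $0.32/kWh = 155 kWh
Runtime = 5 h/day × 31 days = 155 h
Power = 155 kWh ÷ 155 h = 1 kW = 1000 W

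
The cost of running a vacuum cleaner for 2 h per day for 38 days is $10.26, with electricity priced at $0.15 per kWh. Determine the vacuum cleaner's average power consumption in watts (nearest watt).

Energy = $10.26 ÷ $0.15/kWh = 68.4 kWh
Runtime = 2 h/day × 38 days = 76 h
Power = 68.4 kWh ÷ 76 h = 0.9 kW = 900 W

900 W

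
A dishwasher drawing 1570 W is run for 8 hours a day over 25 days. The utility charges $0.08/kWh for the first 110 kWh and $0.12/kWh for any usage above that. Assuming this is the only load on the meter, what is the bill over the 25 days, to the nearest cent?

$33.28

Runtime = 8 h/day × 25 days = 200 h
Energy = 1.57 kW × 200 h = 314 kWh
Tier 1 (0–110 kWh): 110 × $0.08 = $8.8
Above 110 kWh: 204 × $0.12 = $24.48
Bill = $33.28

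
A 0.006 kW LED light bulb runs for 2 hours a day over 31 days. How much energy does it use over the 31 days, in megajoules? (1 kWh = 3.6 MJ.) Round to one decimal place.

Runtime = 2 h/day × 31 days = 62 h
Energy = 0.006 kW × 62 h = 0.372 kWh
= 0.372 × 3.6 MJ = 1.3 MJ

1.3 MJ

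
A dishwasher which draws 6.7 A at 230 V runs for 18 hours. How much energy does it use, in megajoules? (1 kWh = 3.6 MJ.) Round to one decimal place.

99.9 MJ

Power = 6.7 A × 230 V = 1541 W = 1.541 kW
Energy = 1.541 kW × 18 h = 27.738 kWh
= 27.738 × 3.6 MJ = 99.9 MJ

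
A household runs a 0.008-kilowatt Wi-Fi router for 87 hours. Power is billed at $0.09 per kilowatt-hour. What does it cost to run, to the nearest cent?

Energy = 0.008 kW × 87 h = 0.696 kWh
Cost = 0.696 kWh × $0.09/kWh = $0.06

$0.06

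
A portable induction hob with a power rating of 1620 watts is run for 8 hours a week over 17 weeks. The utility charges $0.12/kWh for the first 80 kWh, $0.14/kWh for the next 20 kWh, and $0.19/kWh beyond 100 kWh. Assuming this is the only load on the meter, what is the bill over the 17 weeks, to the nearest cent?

$35.26

Runtime = 8 h/week × 17 weeks = 136 h
Energy = 1.62 kW × 136 h = 220.32 kWh
Tier 1 (0–80 kWh): 80 × $0.12 = $9.6
Tier 2 (80–100 kWh): 20 × $0.14 = $2.8
Above 100 kWh: 120.32 × $0.19 = $22.8608
Bill = $35.26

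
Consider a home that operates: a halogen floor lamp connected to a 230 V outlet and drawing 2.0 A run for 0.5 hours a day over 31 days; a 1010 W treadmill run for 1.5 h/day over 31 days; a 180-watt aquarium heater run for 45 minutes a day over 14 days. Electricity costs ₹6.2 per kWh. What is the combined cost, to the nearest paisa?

₹347.11

halogen floor lamp: Power = 2.0 A × 230 V = 460 W = 0.46 kW
halogen floor lamp: Runtime = 0.5 h/day × 31 days = 15.5 h
halogen floor lamp: 0.46 kW × 15.5 h = 7.13 kWh
treadmill: Runtime = 1.5 h/day × 31 days = 46.5 h
treadmill: 1.01 kW × 46.5 h = 46.965 kWh
aquarium heater: Runtime = 45 min × 14 = 630 min = 10.5 h
aquarium heater: 0.18 kW × 10.5 h = 1.89 kWh
Total energy = 55.985 kWh
Cost = 55.985 × ₹6.2 = ₹347.11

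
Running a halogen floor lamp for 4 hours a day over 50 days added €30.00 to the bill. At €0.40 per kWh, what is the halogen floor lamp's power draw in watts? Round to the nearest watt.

375 W

Energy = €30.00 ÷ €0.40/kWh = 75 kWh
Runtime = 4 h/day × 50 days = 200 h
Power = 75 kWh ÷ 200 h = 0.375 kW = 375 W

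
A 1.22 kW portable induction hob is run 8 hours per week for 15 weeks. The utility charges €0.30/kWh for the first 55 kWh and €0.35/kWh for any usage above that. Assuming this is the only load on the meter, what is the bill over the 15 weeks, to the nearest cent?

€48.49

Runtime = 8 h/week × 15 weeks = 120 h
Energy = 1.22 kW × 120 h = 146.4 kWh
Tier 1 (0–55 kWh): 55 × €0.30 = €16.5
Above 55 kWh: 91.4 × €0.35 = €31.99
Bill = €48.49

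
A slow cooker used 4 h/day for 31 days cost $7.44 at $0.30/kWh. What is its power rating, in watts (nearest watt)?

Energy = $7.44 ÷ $0.30/kWh = 24.8 kWh
Runtime = 4 h/day × 31 days = 124 h
Power = 24.8 kWh ÷ 124 h = 0.2 kW = 200 W

200 W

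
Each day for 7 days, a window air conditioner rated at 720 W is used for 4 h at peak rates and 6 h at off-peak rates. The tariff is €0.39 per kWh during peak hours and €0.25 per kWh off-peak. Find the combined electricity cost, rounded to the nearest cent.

€15.42

Peak energy = 0.72 kW × 4 h × 7 = 20.16 kWh
Off-peak energy = 0.72 kW × 6 h × 7 = 30.24 kWh
Cost = 20.16 × €0.39 + 30.24 × €0.25 = €7.8624 + €7.56 = €15.42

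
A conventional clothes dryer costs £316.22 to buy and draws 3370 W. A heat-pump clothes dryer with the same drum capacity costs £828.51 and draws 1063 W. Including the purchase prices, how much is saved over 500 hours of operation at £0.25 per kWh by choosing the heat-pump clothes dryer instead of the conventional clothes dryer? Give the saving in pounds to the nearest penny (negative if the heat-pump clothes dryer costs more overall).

-£223.92

conventional clothes dryer: £316.22 + (3370/1000) kW × 500 h × £0.25 = £316.22 + £421.25 = £737.47
heat-pump clothes dryer: £828.51 + (1063/1000) kW × 500 h × £0.25 = £828.51 + £132.875 = £961.385
Saving = £737.47 − £961.385 = −£223.915 → -£223.92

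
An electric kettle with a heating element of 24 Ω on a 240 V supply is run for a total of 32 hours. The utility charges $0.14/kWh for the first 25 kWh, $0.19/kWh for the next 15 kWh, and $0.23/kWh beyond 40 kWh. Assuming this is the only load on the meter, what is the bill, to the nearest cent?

Power = V²/R = 240²/24 = 2400 W = 2.4 kW
Energy = 2.4 kW × 32 h = 76.8 kWh
Tier 1 (0–25 kWh): 25 × $0.14 = $3.5
Tier 2 (25–40 kWh): 15 × $0.19 = $2.85
Above 40 kWh: 36.8 × $0.23 = $8.464
Bill = $14.81

$14.81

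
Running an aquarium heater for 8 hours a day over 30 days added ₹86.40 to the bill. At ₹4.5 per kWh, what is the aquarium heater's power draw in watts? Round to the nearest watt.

Energy = ₹86.40 ÷ ₹4.5/kWh = 19.2 kWh
Runtime = 8 h/day × 30 days = 240 h
Power = 19.2 kWh ÷ 240 h = 0.08 kW = 80 W

80 W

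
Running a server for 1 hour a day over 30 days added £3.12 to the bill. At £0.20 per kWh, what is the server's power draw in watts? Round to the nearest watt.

Energy = £3.12 ÷ £0.20/kWh = 15.6 kWh
Runtime = 1 h/day × 30 days = 30 h
Power = 15.6 kWh ÷ 30 h = 0.52 kW = 520 W

520 W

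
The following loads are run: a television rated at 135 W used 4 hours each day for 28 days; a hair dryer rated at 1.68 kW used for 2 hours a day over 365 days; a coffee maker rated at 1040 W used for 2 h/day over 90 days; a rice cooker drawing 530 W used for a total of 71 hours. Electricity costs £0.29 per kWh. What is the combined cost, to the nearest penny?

television: Runtime = 4 h/day × 28 days = 112 h
television: 0.135 kW × 112 h = 15.12 kWh
hair dryer: Runtime = 2 h/day × 365 days = 730 h
hair dryer: 1.68 kW × 730 h = 1226.4 kWh
coffee maker: Runtime = 2 h/day × 90 days = 180 h
coffee maker: 1.04 kW × 180 h = 187.2 kWh
rice cooker: 0.53 kW × 71 h = 37.63 kWh
Total energy = 1466.35 kWh
Cost = 1466.35 × £0.29 = £425.24

£425.24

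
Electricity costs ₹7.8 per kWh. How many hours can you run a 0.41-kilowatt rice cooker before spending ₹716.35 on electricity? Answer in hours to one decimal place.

224.0 h

Energy available = ₹716.35 ÷ ₹7.8/kWh = 91.8397 kWh
Hours = 91.8397 kWh ÷ 0.41 kW = 224.0 h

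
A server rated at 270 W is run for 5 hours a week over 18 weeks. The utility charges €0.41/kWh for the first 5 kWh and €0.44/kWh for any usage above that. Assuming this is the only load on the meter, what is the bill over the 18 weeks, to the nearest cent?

Runtime = 5 h/week × 18 weeks = 90 h
Energy = 0.27 kW × 90 h = 24.3 kWh
Tier 1 (0–5 kWh): 5 × €0.41 = €2.05
Above 5 kWh: 19.3 × €0.44 = €8.492
Bill = €10.54

€10.54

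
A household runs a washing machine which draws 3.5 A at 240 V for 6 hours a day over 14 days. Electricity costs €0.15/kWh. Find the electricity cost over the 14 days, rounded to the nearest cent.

€10.58

Power = 3.5 A × 240 V = 840 W = 0.84 kW
Runtime = 6 h/day × 14 days = 84 h
Energy = 0.84 kW × 84 h = 70.56 kWh
Cost = 70.56 kWh × €0.15/kWh = €10.58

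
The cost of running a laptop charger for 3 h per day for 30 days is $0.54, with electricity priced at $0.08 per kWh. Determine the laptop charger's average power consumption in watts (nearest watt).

Energy = $0.54 ÷ $0.08/kWh = 6.75 kWh
Runtime = 3 h/day × 30 days = 90 h
Power = 6.75 kWh ÷ 90 h = 0.075 kW = 75 W

75 W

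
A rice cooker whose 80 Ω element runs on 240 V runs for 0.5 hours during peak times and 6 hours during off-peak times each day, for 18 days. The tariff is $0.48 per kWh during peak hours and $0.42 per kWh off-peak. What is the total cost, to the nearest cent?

Power = V²/R = 240²/80 = 720 W = 0.72 kW
Peak energy = 0.72 kW × 0.5 h × 18 = 6.48 kWh
Off-peak energy = 0.72 kW × 6 h × 18 = 77.76 kWh
Cost = 6.48 × $0.48 + 77.76 × $0.42 = $3.1104 + $32.6592 = $35.77

$35.77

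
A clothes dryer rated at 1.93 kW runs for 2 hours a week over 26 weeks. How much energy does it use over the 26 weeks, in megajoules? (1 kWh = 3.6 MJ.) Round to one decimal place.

Runtime = 2 h/week × 26 weeks = 52 h
Energy = 1.93 kW × 52 h = 100.36 kWh
= 100.36 × 3.6 MJ = 361.3 MJ

361.3 MJ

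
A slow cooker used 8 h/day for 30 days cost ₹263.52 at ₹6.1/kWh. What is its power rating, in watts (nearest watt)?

180 W

Energy = ₹263.52 ÷ ₹6.1/kWh = 43.2 kWh
Runtime = 8 h/day × 30 days = 240 h
Power = 43.2 kWh ÷ 240 h = 0.18 kW = 180 W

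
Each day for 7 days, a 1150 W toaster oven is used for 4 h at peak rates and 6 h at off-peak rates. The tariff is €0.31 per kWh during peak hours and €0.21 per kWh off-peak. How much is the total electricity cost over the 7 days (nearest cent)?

€20.13

Peak energy = 1.15 kW × 4 h × 7 = 32.2 kWh
Off-peak energy = 1.15 kW × 6 h × 7 = 48.3 kWh
Cost = 32.2 × €0.31 + 48.3 × €0.21 = €9.982 + €10.143 = €20.13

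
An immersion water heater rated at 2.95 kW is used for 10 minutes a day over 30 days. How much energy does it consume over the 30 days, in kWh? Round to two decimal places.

Runtime = 10 min × 30 = 300 min = 5 h
Energy = 2.95 kW × 5 h = 14.75 kWh

14.75 kWh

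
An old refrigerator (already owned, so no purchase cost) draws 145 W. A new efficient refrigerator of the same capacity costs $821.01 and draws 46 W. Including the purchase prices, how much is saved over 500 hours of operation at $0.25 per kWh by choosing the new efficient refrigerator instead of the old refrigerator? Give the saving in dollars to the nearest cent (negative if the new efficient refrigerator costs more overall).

old refrigerator: $0.00 + (145/1000) kW × 500 h × $0.25 = $0.00 + $18.125 = $18.125
new efficient refrigerator: $821.01 + (46/1000) kW × 500 h × $0.25 = $821.01 + $5.75 = $826.76
Saving = $18.125 − $826.76 = −$808.635 → -$808.64

-$808.64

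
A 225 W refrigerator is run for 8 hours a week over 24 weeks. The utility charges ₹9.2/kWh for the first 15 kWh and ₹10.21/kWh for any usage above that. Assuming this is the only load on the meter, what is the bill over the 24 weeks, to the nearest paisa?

₹425.92

Runtime = 8 h/week × 24 weeks = 192 h
Energy = 0.225 kW × 192 h = 43.2 kWh
Tier 1 (0–15 kWh): 15 × ₹9.2 = ₹138
Above 15 kWh: 28.2 × ₹10.21 = ₹287.922
Bill = ₹425.92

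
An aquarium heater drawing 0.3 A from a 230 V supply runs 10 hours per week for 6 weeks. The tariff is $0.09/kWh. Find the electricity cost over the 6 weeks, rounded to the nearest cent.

Power = 0.3 A × 230 V = 69 W = 0.069 kW
Runtime = 10 h/week × 6 weeks = 60 h
Energy = 0.069 kW × 60 h = 4.14 kWh
Cost = 4.14 kWh × $0.09/kWh = $0.37

$0.37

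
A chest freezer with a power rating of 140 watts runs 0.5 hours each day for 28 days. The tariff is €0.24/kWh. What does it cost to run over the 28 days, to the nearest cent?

€0.47

Runtime = 0.5 h/day × 28 days = 14 h
Energy = 0.14 kW × 14 h = 1.96 kWh
Cost = 1.96 kWh × €0.24/kWh = €0.47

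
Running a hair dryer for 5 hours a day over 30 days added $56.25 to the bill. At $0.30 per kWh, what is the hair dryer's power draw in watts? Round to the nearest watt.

Energy = $56.25 ÷ $0.30/kWh = 187.5 kWh
Runtime = 5 h/day × 30 days = 150 h
Power = 187.5 kWh ÷ 150 h = 1.25 kW = 1250 W

1250 W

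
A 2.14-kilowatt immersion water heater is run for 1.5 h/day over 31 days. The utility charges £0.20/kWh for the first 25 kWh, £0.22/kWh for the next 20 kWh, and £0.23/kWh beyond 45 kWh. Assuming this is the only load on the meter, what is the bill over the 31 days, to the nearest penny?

£21.94

Runtime = 1.5 h/day × 31 days = 46.5 h
Energy = 2.14 kW × 46.5 h = 99.51 kWh
Tier 1 (0–25 kWh): 25 × £0.20 = £5
Tier 2 (25–45 kWh): 20 × £0.22 = £4.4
Above 45 kWh: 54.51 × £0.23 = £12.5373
Bill = £21.94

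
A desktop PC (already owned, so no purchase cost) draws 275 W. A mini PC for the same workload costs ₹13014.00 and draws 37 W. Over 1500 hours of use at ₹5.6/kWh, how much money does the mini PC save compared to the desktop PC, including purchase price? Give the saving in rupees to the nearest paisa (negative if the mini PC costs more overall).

-₹11014.80

desktop PC: ₹0.00 + (275/1000) kW × 1500 h × ₹5.6 = ₹0.00 + ₹2310 = ₹2310
mini PC: ₹13014.00 + (37/1000) kW × 1500 h × ₹5.6 = ₹13014.00 + ₹310.8 = ₹13324.8
Saving = ₹2310 − ₹13324.8 = −₹11014.8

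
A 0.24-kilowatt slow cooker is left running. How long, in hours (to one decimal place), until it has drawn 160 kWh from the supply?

Hours = 160 kWh ÷ 0.24 kW = 666.7 h

666.7 h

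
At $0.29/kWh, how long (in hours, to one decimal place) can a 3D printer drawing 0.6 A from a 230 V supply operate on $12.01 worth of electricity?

Power = 0.6 A × 230 V = 138 W = 0.138 kW
Energy available = $12.01 ÷ $0.29/kWh = 41.4138 kWh
Hours = 41.4138 kWh ÷ 0.138 kW = 300.1 h

300.1 h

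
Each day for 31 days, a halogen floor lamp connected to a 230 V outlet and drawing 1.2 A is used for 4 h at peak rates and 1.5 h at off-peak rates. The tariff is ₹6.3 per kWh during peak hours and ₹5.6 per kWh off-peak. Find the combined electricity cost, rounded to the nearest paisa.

Power = 1.2 A × 230 V = 276 W = 0.276 kW
Peak energy = 0.276 kW × 4 h × 31 = 34.224 kWh
Off-peak energy = 0.276 kW × 1.5 h × 31 = 12.834 kWh
Cost = 34.224 × ₹6.3 + 12.834 × ₹5.6 = ₹215.6112 + ₹71.8704 = ₹287.48

₹287.48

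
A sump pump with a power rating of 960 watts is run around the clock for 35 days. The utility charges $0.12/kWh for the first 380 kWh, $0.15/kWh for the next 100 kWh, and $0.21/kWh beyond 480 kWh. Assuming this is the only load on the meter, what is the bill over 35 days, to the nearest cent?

$129.14

Runtime = 24 h × 35 = 840 h
Energy = 0.96 kW × 840 h = 806.4 kWh
Tier 1 (0–380 kWh): 380 × $0.12 = $45.6
Tier 2 (380–480 kWh): 100 × $0.15 = $15
Above 480 kWh: 326.4 × $0.21 = $68.544
Bill = $129.14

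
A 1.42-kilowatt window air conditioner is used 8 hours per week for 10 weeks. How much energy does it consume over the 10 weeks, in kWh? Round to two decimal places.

Runtime = 8 h/week × 10 weeks = 80 h
Energy = 1.42 kW × 80 h = 113.6 kWh

113.60 kWh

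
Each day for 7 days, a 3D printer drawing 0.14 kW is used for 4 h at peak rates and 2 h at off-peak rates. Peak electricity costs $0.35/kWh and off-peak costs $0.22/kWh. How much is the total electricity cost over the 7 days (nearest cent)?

$1.80

Peak energy = 0.14 kW × 4 h × 7 = 3.92 kWh
Off-peak energy = 0.14 kW × 2 h × 7 = 1.96 kWh
Cost = 3.92 × $0.35 + 1.96 × $0.22 = $1.372 + $0.4312 = $1.80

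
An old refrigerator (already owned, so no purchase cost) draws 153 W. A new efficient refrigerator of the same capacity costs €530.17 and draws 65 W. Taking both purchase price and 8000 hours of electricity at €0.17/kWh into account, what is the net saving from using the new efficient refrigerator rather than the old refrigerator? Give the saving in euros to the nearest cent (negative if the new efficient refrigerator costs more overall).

old refrigerator: €0.00 + (153/1000) kW × 8000 h × €0.17 = €0.00 + €208.08 = €208.08
new efficient refrigerator: €530.17 + (65/1000) kW × 8000 h × €0.17 = €530.17 + €88.4 = €618.57
Saving = €208.08 − €618.57 = −€410.49

-€410.49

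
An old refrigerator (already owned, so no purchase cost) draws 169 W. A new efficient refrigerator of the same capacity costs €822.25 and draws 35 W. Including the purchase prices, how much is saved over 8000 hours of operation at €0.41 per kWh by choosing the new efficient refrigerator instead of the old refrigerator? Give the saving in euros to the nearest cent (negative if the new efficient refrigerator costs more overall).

-€382.73

old refrigerator: €0.00 + (169/1000) kW × 8000 h × €0.41 = €0.00 + €554.32 = €554.32
new efficient refrigerator: €822.25 + (35/1000) kW × 8000 h × €0.41 = €822.25 + €114.8 = €937.05
Saving = €554.32 − €937.05 = −€382.73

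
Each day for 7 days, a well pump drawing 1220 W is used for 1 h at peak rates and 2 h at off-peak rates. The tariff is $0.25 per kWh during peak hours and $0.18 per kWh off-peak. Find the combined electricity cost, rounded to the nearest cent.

$5.21

Peak energy = 1.22 kW × 1 h × 7 = 8.54 kWh
Off-peak energy = 1.22 kW × 2 h × 7 = 17.08 kWh
Cost = 8.54 × $0.25 + 17.08 × $0.18 = $2.135 + $3.0744 = $5.21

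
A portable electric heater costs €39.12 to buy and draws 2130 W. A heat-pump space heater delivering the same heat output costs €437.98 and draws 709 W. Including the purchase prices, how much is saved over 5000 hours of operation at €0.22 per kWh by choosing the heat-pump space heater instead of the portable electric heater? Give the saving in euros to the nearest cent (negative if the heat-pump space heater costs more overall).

portable electric heater: €39.12 + (2130/1000) kW × 5000 h × €0.22 = €39.12 + €2343 = €2382.12
heat-pump space heater: €437.98 + (709/1000) kW × 5000 h × €0.22 = €437.98 + €779.9 = €1217.88
Saving = €2382.12 − €1217.88 = €1164.24

€1164.24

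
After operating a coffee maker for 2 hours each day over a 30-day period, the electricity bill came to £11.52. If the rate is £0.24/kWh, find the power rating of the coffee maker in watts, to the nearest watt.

800 W

Energy = £11.52 ÷ £0.24/kWh = 48 kWh
Runtime = 2 h/day × 30 days = 60 h
Power = 48 kWh ÷ 60 h = 0.8 kW = 800 W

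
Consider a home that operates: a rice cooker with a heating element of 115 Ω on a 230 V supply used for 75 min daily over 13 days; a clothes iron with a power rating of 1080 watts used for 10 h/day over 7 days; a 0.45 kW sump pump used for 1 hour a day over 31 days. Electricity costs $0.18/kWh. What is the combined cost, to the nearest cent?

$17.46

rice cooker: Power = V²/R = 230²/115 = 460 W = 0.46 kW
rice cooker: Runtime = 75 min × 13 = 975 min = 16.25 h
rice cooker: 0.46 kW × 16.25 h = 7.475 kWh
clothes iron: Runtime = 10 h/day × 7 days = 70 h
clothes iron: 1.08 kW × 70 h = 75.6 kWh
sump pump: Runtime = 1 h/day × 31 days = 31 h
sump pump: 0.45 kW × 31 h = 13.95 kWh
Total energy = 97.025 kWh
Cost = 97.025 × $0.18 = $17.46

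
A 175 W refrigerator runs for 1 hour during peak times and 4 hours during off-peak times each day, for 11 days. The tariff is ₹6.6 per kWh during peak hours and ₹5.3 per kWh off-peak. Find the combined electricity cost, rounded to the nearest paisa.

₹53.52

Peak energy = 0.175 kW × 1 h × 11 = 1.925 kWh
Off-peak energy = 0.175 kW × 4 h × 11 = 7.7 kWh
Cost = 1.925 × ₹6.6 + 7.7 × ₹5.3 = ₹12.705 + ₹40.81 = ₹53.52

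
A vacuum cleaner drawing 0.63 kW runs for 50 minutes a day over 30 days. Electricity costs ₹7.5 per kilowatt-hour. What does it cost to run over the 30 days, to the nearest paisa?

Runtime = 50 min × 30 = 1500 min = 25 h
Energy = 0.63 kW × 25 h = 15.75 kWh
Cost = 15.75 kWh × ₹7.5/kWh = ₹118.13

₹118.13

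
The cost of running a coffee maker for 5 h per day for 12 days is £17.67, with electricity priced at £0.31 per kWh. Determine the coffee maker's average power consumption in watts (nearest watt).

950 W

Energy = £17.67 ÷ £0.31/kWh = 57 kWh
Runtime = 5 h/day × 12 days = 60 h
Power = 57 kWh ÷ 60 h = 0.95 kW = 950 W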